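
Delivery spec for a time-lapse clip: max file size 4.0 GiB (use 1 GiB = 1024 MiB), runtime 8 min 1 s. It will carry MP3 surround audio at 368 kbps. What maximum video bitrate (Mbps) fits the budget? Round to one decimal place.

Budget: 4.0 GiB = 34359.7 Mb.
8 min 1 s = 481 s
Total bitrate budget: 34359.7 Mb / 481 s = 71.434 Mbps.
Audio: 368 kbps = 0.368 Mbps.
Video: 71.434 − 0.368 = 71.066 Mbps.

71.1 Mbps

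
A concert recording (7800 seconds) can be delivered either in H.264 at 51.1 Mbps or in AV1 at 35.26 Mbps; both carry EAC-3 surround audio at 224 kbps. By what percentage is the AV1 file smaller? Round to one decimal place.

Audio: 224 kbps = 0.224 Mbps.
H.264: 51.324 Mbps × 7800 s = 400327.2 Mb = 50.041 GB.
AV1: 35.484 Mbps × 7800 s = 276775.2 Mb = 34.597 GB.
Reduction: (1 − 34.597/50.041) × 100 = 30.86%.

30.9%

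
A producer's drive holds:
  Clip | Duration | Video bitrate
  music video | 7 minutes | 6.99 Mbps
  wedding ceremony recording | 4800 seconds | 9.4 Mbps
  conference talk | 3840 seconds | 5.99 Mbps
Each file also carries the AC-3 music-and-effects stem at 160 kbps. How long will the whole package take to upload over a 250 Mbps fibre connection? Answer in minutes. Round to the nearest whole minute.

Audio: 160 kbps = 0.160 Mbps.
music video: 7.150 Mbps × 420 s = 3003.0 Mb
wedding ceremony recording: 9.560 Mbps × 4800 s = 45888.0 Mb
conference talk: 6.150 Mbps × 3840 s = 23616.0 Mb
Total: 72507.0 Mb = 9063.4 MB.
At 250 Mbps: 72507.0 / 250 = 290 s ≈ 4.83 minutes.

5 minutes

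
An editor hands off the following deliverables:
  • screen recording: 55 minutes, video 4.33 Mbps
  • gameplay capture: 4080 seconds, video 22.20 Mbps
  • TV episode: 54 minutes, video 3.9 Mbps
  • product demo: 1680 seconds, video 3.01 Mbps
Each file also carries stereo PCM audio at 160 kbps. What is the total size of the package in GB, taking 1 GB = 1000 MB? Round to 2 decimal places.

Audio: 160 kbps = 0.160 Mbps.
screen recording: 4.490 Mbps × 3300 s = 14817.0 Mb
gameplay capture: 22.360 Mbps × 4080 s = 91228.8 Mb
TV episode: 4.060 Mbps × 3240 s = 13154.4 Mb
product demo: 3.170 Mbps × 1680 s = 5325.6 Mb
Total: 124525.8 Mb = 15565.7 MB.
= 15.57 GB.

15.57 GB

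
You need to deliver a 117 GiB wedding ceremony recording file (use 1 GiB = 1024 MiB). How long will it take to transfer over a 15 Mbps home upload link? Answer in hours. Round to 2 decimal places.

18.61 hours

File: 117 GiB = 1005022.3 Mb.
At 15 Mbps: 1005022.3 / 15 = 67001.5 s ≈ 18.6 hours.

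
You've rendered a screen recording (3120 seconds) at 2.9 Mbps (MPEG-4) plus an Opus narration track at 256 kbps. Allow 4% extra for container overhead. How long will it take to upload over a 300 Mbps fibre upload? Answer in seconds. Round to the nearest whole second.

Audio: 256 kbps = 0.256 Mbps.
Total bitrate: 3.156 Mbps.
File: 3.156 Mbps × 3120 s = 9846.7 Mb.
With 4% container overhead: ×1.04. → 10240.6 Mb.
At 300 Mbps: 10240.6 / 300 = 34.1 s ≈ 34.1 seconds.

34 seconds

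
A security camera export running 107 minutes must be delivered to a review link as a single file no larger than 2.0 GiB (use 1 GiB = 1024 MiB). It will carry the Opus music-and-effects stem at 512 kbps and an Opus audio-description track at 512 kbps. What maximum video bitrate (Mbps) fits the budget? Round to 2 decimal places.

Budget: 2.0 GiB = 17179.9 Mb.
107 min = 6420 s
Total bitrate budget: 17179.9 Mb / 6420 s = 2.676 Mbps.
Audio total: 512 + 512 = 1024 kbps = 1.024 Mbps.
Video: 2.676 − 1.024 = 1.652 Mbps.

1.65 Mbps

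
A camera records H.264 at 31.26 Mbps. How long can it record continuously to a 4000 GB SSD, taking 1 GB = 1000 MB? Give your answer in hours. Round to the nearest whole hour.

Capacity: 4000 GB = 32,000,000 Mb.
Recording time: 32,000,000 / 31.260 = 1,023,672 s ≈ 284 hours.

284 hours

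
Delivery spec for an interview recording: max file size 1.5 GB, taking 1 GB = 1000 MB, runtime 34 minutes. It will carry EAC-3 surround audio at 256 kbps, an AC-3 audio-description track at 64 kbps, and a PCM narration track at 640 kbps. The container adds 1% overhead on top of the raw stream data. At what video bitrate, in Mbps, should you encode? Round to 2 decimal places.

Budget: 1.5 GB = 12000.0 Mb.
Stream payload after overhead: 12000.0 / 1.01 = 11881.2 Mb.
34 min = 2040 s
Total bitrate budget: 11881.2 Mb / 2040 s = 5.824 Mbps.
Audio total: 256 + 64 + 640 = 960 kbps = 0.960 Mbps.
Video: 5.824 − 0.960 = 4.864 Mbps.

4.86 Mbps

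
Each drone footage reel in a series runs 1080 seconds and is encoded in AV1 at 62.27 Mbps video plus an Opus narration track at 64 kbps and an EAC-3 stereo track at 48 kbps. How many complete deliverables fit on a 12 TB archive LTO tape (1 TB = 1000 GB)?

1424

Audio total: 64 + 48 = 112 kbps = 0.112 Mbps.
Total bitrate: 62.382 Mbps.
Per item: 62.382 Mbps × 1080 s = 67,373 Mb = 8,422 MB.
Capacity: 12 TB = 96,000,000 Mb; 1424.91 items → 1424 complete.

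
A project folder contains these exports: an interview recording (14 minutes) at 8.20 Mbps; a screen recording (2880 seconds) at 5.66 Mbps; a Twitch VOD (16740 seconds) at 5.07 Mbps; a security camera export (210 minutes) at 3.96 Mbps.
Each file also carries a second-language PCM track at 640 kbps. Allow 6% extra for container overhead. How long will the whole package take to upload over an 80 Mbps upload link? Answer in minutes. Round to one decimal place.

39.6 minutes

Audio: 640 kbps = 0.640 Mbps.
interview recording: 8.840 Mbps × 840 s × 1.06 = 7871.1 Mb
screen recording: 6.300 Mbps × 2880 s × 1.06 = 19232.6 Mb
Twitch VOD: 5.710 Mbps × 16740 s × 1.06 = 101320.5 Mb
security camera export: 4.600 Mbps × 12600 s × 1.06 = 61437.6 Mb
Total: 189861.9 Mb = 23732.7 MB.
At 80 Mbps: 189861.9 / 80 = 2373 s ≈ 39.6 minutes.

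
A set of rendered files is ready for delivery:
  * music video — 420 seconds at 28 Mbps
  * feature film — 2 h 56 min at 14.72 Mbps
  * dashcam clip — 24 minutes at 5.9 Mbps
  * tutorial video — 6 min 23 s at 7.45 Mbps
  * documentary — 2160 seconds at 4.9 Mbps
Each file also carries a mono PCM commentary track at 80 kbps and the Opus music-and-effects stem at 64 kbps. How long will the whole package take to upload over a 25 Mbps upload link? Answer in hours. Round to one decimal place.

2.1 hours

Audio total: 80 + 64 = 144 kbps = 0.144 Mbps.
music video: 28.144 Mbps × 420 s = 11820.5 Mb
feature film: 14.864 Mbps × 10560 s = 156963.8 Mb
dashcam clip: 6.044 Mbps × 1440 s = 8703.4 Mb
tutorial video: 7.594 Mbps × 383 s = 2908.5 Mb
documentary: 5.044 Mbps × 2160 s = 10895.0 Mb
Total: 191291.2 Mb = 23911.4 MB.
At 25 Mbps: 191291.2 / 25 = 7652 s ≈ 2.13 hours.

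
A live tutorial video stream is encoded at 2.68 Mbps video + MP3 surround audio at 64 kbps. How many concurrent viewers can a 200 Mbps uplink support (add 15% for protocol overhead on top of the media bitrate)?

63

Audio: 64 kbps = 0.064 Mbps.
Per-viewer media rate: 2.744 Mbps.
On the wire with 15% overhead: 3.156 Mbps.
200 Mbps = 200.0 Mbps; 200.0 / 3.156 = 63.38 → 63 viewers.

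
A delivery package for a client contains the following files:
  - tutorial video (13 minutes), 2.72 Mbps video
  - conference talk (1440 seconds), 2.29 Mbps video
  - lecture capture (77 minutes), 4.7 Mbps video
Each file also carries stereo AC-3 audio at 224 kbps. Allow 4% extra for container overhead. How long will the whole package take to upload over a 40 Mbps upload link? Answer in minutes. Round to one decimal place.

12.4 minutes

Audio: 224 kbps = 0.224 Mbps.
tutorial video: 2.944 Mbps × 780 s × 1.04 = 2388.2 Mb
conference talk: 2.514 Mbps × 1440 s × 1.04 = 3765.0 Mb
lecture capture: 4.924 Mbps × 4620 s × 1.04 = 23658.8 Mb
Total: 29812.0 Mb = 3726.5 MB.
At 40 Mbps: 29812.0 / 40 = 745 s ≈ 12.4 minutes.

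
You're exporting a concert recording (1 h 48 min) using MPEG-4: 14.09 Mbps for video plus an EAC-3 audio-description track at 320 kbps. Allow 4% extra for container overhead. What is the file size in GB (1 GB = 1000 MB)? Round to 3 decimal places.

1 h 48 min = 108 min = 6480 s
Audio: 320 kbps = 0.320 Mbps.
Total bitrate: 14.09 + 0.320 = 14.410 Mbps.
Stream data: 14.410 Mbps × 6480 s = 93376.8 Mb.
With 4% container overhead: ×1.04.
97,112 Mb ÷ 8 = 12,139 MB → 12.14 GB.

12.139 GB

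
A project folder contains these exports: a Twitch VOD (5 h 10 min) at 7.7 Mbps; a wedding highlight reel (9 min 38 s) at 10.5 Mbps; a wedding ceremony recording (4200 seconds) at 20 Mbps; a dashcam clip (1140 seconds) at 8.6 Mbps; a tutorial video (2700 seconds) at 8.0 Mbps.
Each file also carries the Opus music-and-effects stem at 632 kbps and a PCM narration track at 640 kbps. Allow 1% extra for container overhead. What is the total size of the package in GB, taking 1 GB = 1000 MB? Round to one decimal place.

37.8 GB

Audio total: 632 + 640 = 1272 kbps = 1.272 Mbps.
Twitch VOD: 8.972 Mbps × 18600 s × 1.01 = 168548.0 Mb
wedding highlight reel: 11.772 Mbps × 578 s × 1.01 = 6872.3 Mb
wedding ceremony recording: 21.272 Mbps × 4200 s × 1.01 = 90235.8 Mb
dashcam clip: 9.872 Mbps × 1140 s × 1.01 = 11366.6 Mb
tutorial video: 9.272 Mbps × 2700 s × 1.01 = 25284.7 Mb
Total: 302307.4 Mb = 37788.4 MB.
= 37.79 GB.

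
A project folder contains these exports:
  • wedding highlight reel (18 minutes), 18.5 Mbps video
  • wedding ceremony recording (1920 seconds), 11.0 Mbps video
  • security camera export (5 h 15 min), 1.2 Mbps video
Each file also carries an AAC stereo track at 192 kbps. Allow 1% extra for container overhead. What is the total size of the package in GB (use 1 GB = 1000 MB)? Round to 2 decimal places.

8.58 GB

Audio: 192 kbps = 0.192 Mbps.
wedding highlight reel: 18.692 Mbps × 1080 s × 1.01 = 20389.2 Mb
wedding ceremony recording: 11.192 Mbps × 1920 s × 1.01 = 21703.5 Mb
security camera export: 1.392 Mbps × 18900 s × 1.01 = 26571.9 Mb
Total: 68664.6 Mb = 8583.1 MB.
= 8.583 GB.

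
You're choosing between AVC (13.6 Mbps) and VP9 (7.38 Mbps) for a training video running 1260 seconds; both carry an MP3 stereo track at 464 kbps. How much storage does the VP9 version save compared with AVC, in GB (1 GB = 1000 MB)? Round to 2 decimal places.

Audio: 464 kbps = 0.464 Mbps.
AVC: 14.064 Mbps × 1260 s = 17720.6 Mb = 2.215 GB.
VP9: 7.844 Mbps × 1260 s = 9883.4 Mb = 1.235 GB.
Saving: 2.215 − 1.235 = 0.980 GB.

0.98 GB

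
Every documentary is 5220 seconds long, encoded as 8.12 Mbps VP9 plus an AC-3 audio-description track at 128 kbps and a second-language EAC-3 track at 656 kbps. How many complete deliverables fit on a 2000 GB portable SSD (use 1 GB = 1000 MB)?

344

Audio total: 128 + 656 = 784 kbps = 0.784 Mbps.
Total bitrate: 8.904 Mbps.
Per item: 8.904 Mbps × 5220 s = 46,479 Mb = 5,810 MB.
Capacity: 2000 GB = 16,000,000 Mb; 344.24 items → 344 complete.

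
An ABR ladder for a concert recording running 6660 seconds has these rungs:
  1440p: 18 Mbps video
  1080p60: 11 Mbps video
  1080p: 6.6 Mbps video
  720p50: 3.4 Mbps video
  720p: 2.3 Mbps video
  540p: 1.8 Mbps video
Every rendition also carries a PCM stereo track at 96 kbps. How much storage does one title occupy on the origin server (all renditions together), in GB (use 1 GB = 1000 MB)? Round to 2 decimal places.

Audio: 96 kbps = 0.096 Mbps.
Sum of rendition bitrates: (18+0.096) + (11+0.096) + (6.6+0.096) + (3.4+0.096) + (2.3+0.096) + (1.8+0.096) = 43.676 Mbps.
× 6660 s = 290,882 Mb = 36,360 MB = 36.36 GB.

36.36 GB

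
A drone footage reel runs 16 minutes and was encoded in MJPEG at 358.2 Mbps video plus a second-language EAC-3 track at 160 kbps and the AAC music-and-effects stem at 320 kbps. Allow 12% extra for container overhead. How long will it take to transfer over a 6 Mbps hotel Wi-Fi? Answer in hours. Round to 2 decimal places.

17.85 hours

16 min = 960 s
Audio total: 160 + 320 = 480 kbps = 0.480 Mbps.
Total bitrate: 358.680 Mbps.
File: 358.680 Mbps × 960 s = 344332.8 Mb.
With 12% container overhead: ×1.12. → 385652.7 Mb.
At 6 Mbps: 385652.7 / 6 = 64275.5 s ≈ 17.9 hours.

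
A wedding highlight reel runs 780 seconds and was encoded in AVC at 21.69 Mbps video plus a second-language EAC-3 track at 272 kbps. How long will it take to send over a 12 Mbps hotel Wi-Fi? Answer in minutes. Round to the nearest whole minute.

Audio: 272 kbps = 0.272 Mbps.
Total bitrate: 21.962 Mbps.
File: 21.962 Mbps × 780 s = 17130.4 Mb.
At 12 Mbps: 17130.4 / 12 = 1427.5 s ≈ 23.8 minutes.

24 minutes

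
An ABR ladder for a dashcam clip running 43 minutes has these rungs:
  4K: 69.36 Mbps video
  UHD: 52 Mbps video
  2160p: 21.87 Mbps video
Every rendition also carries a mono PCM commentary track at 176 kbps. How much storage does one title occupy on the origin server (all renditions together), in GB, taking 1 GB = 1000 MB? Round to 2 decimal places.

43 min = 2580 s
Audio: 176 kbps = 0.176 Mbps.
Sum of rendition bitrates: (69.36+0.176) + (52+0.176) + (21.87+0.176) = 143.758 Mbps.
× 2580 s = 370,896 Mb = 46,362 MB = 46.36 GB.

46.36 GB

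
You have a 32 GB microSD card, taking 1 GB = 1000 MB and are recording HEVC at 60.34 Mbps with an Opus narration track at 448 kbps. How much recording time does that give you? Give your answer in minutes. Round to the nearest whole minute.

Audio: 448 kbps = 0.448 Mbps.
Total bitrate: 60.34 + 0.448 = 60.788 Mbps.
Capacity: 32 GB = 256,000 Mb.
Recording time: 256,000 / 60.788 = 4,211 s ≈ 70.2 minutes.

70 minutes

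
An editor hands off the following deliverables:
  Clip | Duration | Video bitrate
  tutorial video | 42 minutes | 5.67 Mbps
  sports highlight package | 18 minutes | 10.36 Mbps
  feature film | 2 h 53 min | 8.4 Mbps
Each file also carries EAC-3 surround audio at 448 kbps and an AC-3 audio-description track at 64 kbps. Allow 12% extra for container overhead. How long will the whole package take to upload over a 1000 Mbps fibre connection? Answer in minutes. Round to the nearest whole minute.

2 minutes

Audio total: 448 + 64 = 512 kbps = 0.512 Mbps.
tutorial video: 6.182 Mbps × 2520 s × 1.12 = 17448.1 Mb
sports highlight package: 10.872 Mbps × 1080 s × 1.12 = 13150.8 Mb
feature film: 8.912 Mbps × 10380 s × 1.12 = 103607.3 Mb
Total: 134206.2 Mb = 16775.8 MB.
At 1000 Mbps: 134206.2 / 1000 = 134 s ≈ 2.24 minutes.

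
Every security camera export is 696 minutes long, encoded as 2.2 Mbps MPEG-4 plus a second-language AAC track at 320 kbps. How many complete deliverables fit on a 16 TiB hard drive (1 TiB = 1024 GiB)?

696 min = 41760 s
Audio: 320 kbps = 0.320 Mbps.
Total bitrate: 2.520 Mbps.
Per item: 2.520 Mbps × 41760 s = 105,235 Mb = 13,154 MB.
Capacity: 16 TiB = 140,737,488 Mb; 1337.36 items → 1337 complete.

1337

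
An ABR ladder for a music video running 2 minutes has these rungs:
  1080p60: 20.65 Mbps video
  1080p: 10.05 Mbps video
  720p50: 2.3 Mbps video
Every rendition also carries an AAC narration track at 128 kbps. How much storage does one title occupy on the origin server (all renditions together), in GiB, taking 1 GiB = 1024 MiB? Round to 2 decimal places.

2 min = 120 s
Audio: 128 kbps = 0.128 Mbps.
Sum of rendition bitrates: (20.65+0.128) + (10.05+0.128) + (2.3+0.128) = 33.384 Mbps.
× 120 s = 4,006 Mb = 500.8 MB = 0.4664 GiB.

0.47 GiB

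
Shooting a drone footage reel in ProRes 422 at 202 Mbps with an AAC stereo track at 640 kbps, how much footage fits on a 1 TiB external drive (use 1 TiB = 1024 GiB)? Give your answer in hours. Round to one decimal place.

Audio: 640 kbps = 0.640 Mbps.
Total bitrate: 202 + 0.640 = 202.640 Mbps.
Capacity: 1 TiB = 8,796,093 Mb.
Recording time: 8,796,093 / 202.640 = 43,407 s ≈ 12.1 hours.

12.1 hours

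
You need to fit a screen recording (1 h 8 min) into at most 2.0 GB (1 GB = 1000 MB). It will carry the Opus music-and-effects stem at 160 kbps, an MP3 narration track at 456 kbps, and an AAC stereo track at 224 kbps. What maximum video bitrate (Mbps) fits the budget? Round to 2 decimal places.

3.08 Mbps

Budget: 2.0 GB = 16000.0 Mb.
1 h 8 min = 68 min = 4080 s
Total bitrate budget: 16000.0 Mb / 4080 s = 3.922 Mbps.
Audio total: 160 + 456 + 224 = 840 kbps = 0.840 Mbps.
Video: 3.922 − 0.840 = 3.082 Mbps.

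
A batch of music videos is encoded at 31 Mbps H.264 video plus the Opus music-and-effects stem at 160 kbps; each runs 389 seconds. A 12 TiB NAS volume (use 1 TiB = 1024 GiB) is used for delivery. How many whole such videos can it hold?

8708

Audio: 160 kbps = 0.160 Mbps.
Total bitrate: 31.160 Mbps.
Per item: 31.160 Mbps × 389 s = 12,121 Mb = 1,515 MB.
Capacity: 12 TiB = 105,553,116 Mb; 8708.11 items → 8708 complete.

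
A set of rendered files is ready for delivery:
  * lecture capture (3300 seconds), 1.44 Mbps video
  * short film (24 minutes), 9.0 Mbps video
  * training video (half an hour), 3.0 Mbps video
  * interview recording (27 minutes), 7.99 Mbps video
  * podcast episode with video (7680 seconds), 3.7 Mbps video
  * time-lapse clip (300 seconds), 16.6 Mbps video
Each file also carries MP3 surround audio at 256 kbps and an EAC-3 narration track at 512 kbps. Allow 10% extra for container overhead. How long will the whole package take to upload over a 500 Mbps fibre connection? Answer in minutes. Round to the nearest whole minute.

3 minutes

Audio total: 256 + 512 = 768 kbps = 0.768 Mbps.
lecture capture: 2.208 Mbps × 3300 s × 1.10 = 8015.0 Mb
short film: 9.768 Mbps × 1440 s × 1.10 = 15472.5 Mb
training video: 3.768 Mbps × 1800 s × 1.10 = 7460.6 Mb
interview recording: 8.758 Mbps × 1620 s × 1.10 = 15606.8 Mb
podcast episode with video: 4.468 Mbps × 7680 s × 1.10 = 37745.7 Mb
time-lapse clip: 17.368 Mbps × 300 s × 1.10 = 5731.4 Mb
Total: 90032.1 Mb = 11254.0 MB.
At 500 Mbps: 90032.1 / 500 = 180 s ≈ 3 minutes.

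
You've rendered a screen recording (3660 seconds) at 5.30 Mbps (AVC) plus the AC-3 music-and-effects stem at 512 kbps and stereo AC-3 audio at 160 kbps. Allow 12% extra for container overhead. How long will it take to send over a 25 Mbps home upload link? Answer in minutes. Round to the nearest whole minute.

16 minutes

Audio total: 512 + 160 = 672 kbps = 0.672 Mbps.
Total bitrate: 5.972 Mbps.
File: 5.972 Mbps × 3660 s = 21857.5 Mb.
With 12% container overhead: ×1.12. → 24480.4 Mb.
At 25 Mbps: 24480.4 / 25 = 979.2 s ≈ 16.3 minutes.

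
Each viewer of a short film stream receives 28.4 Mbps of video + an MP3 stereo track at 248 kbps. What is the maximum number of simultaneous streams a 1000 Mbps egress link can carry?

Audio: 248 kbps = 0.248 Mbps.
Per-viewer media rate: 28.648 Mbps.
1000 Mbps = 1,000 Mbps; 1,000 / 28.648 = 34.91 → 34 viewers.

34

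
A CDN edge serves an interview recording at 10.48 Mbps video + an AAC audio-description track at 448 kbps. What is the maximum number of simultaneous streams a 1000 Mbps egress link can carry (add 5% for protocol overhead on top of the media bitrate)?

87

Audio: 448 kbps = 0.448 Mbps.
Per-viewer media rate: 10.928 Mbps.
On the wire with 5% overhead: 11.474 Mbps.
1000 Mbps = 1,000 Mbps; 1,000 / 11.474 = 87.15 → 87 viewers.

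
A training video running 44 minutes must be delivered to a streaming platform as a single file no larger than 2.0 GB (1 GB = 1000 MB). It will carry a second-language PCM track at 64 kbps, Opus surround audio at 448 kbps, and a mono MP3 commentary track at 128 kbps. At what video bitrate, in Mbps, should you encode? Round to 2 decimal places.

5.42 Mbps

Budget: 2.0 GB = 16000.0 Mb.
44 min = 2640 s
Total bitrate budget: 16000.0 Mb / 2640 s = 6.061 Mbps.
Audio total: 64 + 448 + 128 = 640 kbps = 0.640 Mbps.
Video: 6.061 − 0.640 = 5.421 Mbps.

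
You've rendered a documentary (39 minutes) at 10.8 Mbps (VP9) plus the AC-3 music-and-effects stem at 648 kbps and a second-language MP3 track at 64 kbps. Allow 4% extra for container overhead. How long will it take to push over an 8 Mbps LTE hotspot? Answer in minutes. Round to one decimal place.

58.4 minutes

39 min = 2340 s
Audio total: 648 + 64 = 712 kbps = 0.712 Mbps.
Total bitrate: 11.512 Mbps.
File: 11.512 Mbps × 2340 s = 26938.1 Mb.
With 4% container overhead: ×1.04. → 28015.6 Mb.
At 8 Mbps: 28015.6 / 8 = 3502.0 s ≈ 58.4 minutes.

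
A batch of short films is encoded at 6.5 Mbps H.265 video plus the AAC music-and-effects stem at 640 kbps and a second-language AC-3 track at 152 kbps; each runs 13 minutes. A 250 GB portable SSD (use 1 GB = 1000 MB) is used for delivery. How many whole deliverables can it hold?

13 min = 780 s
Audio total: 640 + 152 = 792 kbps = 0.792 Mbps.
Total bitrate: 7.292 Mbps.
Per item: 7.292 Mbps × 780 s = 5,688 Mb = 711.0 MB.
Capacity: 250 GB = 2,000,000 Mb; 351.63 items → 351 complete.

351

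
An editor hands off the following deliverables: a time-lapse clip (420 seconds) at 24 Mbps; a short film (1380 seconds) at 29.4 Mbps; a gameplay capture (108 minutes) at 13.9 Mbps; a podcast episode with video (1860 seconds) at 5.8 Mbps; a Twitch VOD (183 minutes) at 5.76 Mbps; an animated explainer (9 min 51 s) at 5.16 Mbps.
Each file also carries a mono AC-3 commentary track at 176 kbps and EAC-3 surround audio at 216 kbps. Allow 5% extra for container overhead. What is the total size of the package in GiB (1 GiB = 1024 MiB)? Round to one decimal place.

27.7 GiB

Audio total: 176 + 216 = 392 kbps = 0.392 Mbps.
time-lapse clip: 24.392 Mbps × 420 s × 1.05 = 10756.9 Mb
short film: 29.792 Mbps × 1380 s × 1.05 = 43168.6 Mb
gameplay capture: 14.292 Mbps × 6480 s × 1.05 = 97242.8 Mb
podcast episode with video: 6.192 Mbps × 1860 s × 1.05 = 12093.0 Mb
Twitch VOD: 6.152 Mbps × 10980 s × 1.05 = 70926.4 Mb
animated explainer: 5.552 Mbps × 591 s × 1.05 = 3445.3 Mb
Total: 237632.9 Mb = 29704.1 MB.
= 27.66 GiB.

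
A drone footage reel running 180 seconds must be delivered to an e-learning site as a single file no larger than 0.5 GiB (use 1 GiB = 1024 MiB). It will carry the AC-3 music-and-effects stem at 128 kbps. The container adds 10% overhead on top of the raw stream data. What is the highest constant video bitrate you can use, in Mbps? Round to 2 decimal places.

21.56 Mbps

Budget: 0.5 GiB = 4295.0 Mb.
Stream payload after overhead: 4295.0 / 1.10 = 3904.5 Mb.
Total bitrate budget: 3904.5 Mb / 180 s = 21.692 Mbps.
Audio: 128 kbps = 0.128 Mbps.
Video: 21.692 − 0.128 = 21.564 Mbps.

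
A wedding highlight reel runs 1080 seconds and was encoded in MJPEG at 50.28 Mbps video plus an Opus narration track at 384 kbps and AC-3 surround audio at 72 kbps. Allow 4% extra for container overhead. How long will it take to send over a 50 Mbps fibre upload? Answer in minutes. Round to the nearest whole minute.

Audio total: 384 + 72 = 456 kbps = 0.456 Mbps.
Total bitrate: 50.736 Mbps.
File: 50.736 Mbps × 1080 s = 54794.9 Mb.
With 4% container overhead: ×1.04. → 56986.7 Mb.
At 50 Mbps: 56986.7 / 50 = 1139.7 s ≈ 19 minutes.

19 minutes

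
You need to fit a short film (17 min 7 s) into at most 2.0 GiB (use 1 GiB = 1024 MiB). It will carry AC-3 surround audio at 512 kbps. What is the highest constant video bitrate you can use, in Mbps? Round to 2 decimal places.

Budget: 2.0 GiB = 17179.9 Mb.
17 min 7 s = 1027 s
Total bitrate budget: 17179.9 Mb / 1027 s = 16.728 Mbps.
Audio: 512 kbps = 0.512 Mbps.
Video: 16.728 − 0.512 = 16.216 Mbps.

16.22 Mbps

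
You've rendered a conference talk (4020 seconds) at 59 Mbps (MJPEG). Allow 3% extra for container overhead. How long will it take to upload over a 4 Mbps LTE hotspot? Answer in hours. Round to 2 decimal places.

16.96 hours

File: 59.000 Mbps × 4020 s = 237180.0 Mb.
With 3% container overhead: ×1.03. → 244295.4 Mb.
At 4 Mbps: 244295.4 / 4 = 61073.8 s ≈ 17 hours.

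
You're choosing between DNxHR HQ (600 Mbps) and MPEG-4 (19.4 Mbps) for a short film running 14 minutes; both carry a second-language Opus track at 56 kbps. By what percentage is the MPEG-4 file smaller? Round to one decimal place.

96.8%

14 min = 840 s
Audio: 56 kbps = 0.056 Mbps.
DNxHR HQ: 600.056 Mbps × 840 s = 504047.0 Mb = 58.679 GiB.
MPEG-4: 19.456 Mbps × 840 s = 16343.0 Mb = 1.903 GiB.
Reduction: (1 − 1.903/58.679) × 100 = 96.76%.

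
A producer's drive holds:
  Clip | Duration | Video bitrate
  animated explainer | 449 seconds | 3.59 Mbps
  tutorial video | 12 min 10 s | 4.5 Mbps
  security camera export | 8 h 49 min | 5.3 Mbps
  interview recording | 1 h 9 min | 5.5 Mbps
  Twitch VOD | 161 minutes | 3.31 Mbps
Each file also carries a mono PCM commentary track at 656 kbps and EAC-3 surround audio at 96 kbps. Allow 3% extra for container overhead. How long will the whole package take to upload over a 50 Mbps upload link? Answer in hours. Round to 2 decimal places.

Audio total: 656 + 96 = 752 kbps = 0.752 Mbps.
animated explainer: 4.342 Mbps × 449 s × 1.03 = 2008.0 Mb
tutorial video: 5.252 Mbps × 730 s × 1.03 = 3949.0 Mb
security camera export: 6.052 Mbps × 31740 s × 1.03 = 197853.2 Mb
interview recording: 6.252 Mbps × 4140 s × 1.03 = 26659.8 Mb
Twitch VOD: 4.062 Mbps × 9660 s × 1.03 = 40416.1 Mb
Total: 270886.1 Mb = 33860.8 MB.
At 50 Mbps: 270886.1 / 50 = 5418 s ≈ 1.5 hours.

1.50 hours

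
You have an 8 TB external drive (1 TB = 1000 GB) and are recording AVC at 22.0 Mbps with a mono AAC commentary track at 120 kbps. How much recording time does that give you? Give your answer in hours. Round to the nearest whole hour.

Audio: 120 kbps = 0.120 Mbps.
Total bitrate: 22.0 + 0.120 = 22.120 Mbps.
Capacity: 8 TB = 64,000,000 Mb.
Recording time: 64,000,000 / 22.120 = 2,893,309 s ≈ 804 hours.

804 hours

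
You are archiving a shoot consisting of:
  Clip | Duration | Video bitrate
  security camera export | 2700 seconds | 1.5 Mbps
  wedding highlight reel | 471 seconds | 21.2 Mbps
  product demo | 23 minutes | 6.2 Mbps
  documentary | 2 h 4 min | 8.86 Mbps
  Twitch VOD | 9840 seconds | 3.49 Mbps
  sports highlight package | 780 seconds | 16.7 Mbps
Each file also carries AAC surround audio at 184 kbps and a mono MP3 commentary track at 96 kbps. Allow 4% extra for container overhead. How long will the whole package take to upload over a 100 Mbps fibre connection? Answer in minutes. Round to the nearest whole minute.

25 minutes

Audio total: 184 + 96 = 280 kbps = 0.280 Mbps.
security camera export: 1.780 Mbps × 2700 s × 1.04 = 4998.2 Mb
wedding highlight reel: 21.480 Mbps × 471 s × 1.04 = 10521.8 Mb
product demo: 6.480 Mbps × 1380 s × 1.04 = 9300.1 Mb
documentary: 9.140 Mbps × 7440 s × 1.04 = 70721.7 Mb
Twitch VOD: 3.770 Mbps × 9840 s × 1.04 = 38580.7 Mb
sports highlight package: 16.980 Mbps × 780 s × 1.04 = 13774.2 Mb
Total: 147896.6 Mb = 18487.1 MB.
At 100 Mbps: 147896.6 / 100 = 1479 s ≈ 24.6 minutes.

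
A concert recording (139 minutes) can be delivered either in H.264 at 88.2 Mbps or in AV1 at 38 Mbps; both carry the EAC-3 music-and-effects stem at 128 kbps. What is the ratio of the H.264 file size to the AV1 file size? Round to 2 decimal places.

139 min = 8340 s
Audio: 128 kbps = 0.128 Mbps.
H.264: 88.328 Mbps × 8340 s = 736655.5 Mb = 92.082 GB.
AV1: 38.128 Mbps × 8340 s = 317987.5 Mb = 39.748 GB.
Ratio: 92.082 / 39.748 = 2.317.

2.32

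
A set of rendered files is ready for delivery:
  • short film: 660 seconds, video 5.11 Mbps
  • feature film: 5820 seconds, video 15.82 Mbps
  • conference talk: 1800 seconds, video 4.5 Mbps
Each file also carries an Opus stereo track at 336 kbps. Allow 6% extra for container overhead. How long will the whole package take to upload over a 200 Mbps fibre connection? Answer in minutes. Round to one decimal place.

Audio: 336 kbps = 0.336 Mbps.
short film: 5.446 Mbps × 660 s × 1.06 = 3810.0 Mb
feature film: 16.156 Mbps × 5820 s × 1.06 = 99669.6 Mb
conference talk: 4.836 Mbps × 1800 s × 1.06 = 9227.1 Mb
Total: 112706.7 Mb = 14088.3 MB.
At 200 Mbps: 112706.7 / 200 = 564 s ≈ 9.39 minutes.

9.4 minutes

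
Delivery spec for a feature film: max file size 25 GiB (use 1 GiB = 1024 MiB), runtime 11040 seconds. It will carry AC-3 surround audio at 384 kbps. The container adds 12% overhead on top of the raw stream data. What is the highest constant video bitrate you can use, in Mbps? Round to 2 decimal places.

Budget: 25 GiB = 214748.4 Mb.
Stream payload after overhead: 214748.4 / 1.12 = 191739.6 Mb.
Total bitrate budget: 191739.6 Mb / 11040 s = 17.368 Mbps.
Audio: 384 kbps = 0.384 Mbps.
Video: 17.368 − 0.384 = 16.984 Mbps.

16.98 Mbps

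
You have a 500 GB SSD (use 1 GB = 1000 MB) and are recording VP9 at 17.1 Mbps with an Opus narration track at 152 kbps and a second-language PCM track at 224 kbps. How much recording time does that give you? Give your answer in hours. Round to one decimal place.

Audio total: 152 + 224 = 376 kbps = 0.376 Mbps.
Total bitrate: 17.1 + 0.376 = 17.476 Mbps.
Capacity: 500 GB = 4,000,000 Mb.
Recording time: 4,000,000 / 17.476 = 228,885 s ≈ 63.6 hours.

63.6 hours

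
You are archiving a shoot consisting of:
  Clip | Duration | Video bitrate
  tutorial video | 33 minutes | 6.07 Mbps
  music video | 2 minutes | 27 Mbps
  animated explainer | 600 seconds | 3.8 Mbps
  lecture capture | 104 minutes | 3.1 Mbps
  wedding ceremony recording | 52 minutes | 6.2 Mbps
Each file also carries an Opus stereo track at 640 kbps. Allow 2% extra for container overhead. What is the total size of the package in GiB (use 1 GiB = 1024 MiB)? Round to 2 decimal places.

7.59 GiB

Audio: 640 kbps = 0.640 Mbps.
tutorial video: 6.710 Mbps × 1980 s × 1.02 = 13551.5 Mb
music video: 27.640 Mbps × 120 s × 1.02 = 3383.1 Mb
animated explainer: 4.440 Mbps × 600 s × 1.02 = 2717.3 Mb
lecture capture: 3.740 Mbps × 6240 s × 1.02 = 23804.4 Mb
wedding ceremony recording: 6.840 Mbps × 3120 s × 1.02 = 21767.6 Mb
Total: 65223.9 Mb = 8153.0 MB.
= 7.593 GiB.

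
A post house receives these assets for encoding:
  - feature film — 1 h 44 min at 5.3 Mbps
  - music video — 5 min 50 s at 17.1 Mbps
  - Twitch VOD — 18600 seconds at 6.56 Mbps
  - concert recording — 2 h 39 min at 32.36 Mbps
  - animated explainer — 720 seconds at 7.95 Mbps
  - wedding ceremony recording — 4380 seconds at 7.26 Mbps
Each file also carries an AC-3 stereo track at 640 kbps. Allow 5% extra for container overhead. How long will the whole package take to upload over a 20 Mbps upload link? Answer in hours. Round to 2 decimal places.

7.77 hours

Audio: 640 kbps = 0.640 Mbps.
feature film: 5.940 Mbps × 6240 s × 1.05 = 38918.9 Mb
music video: 17.740 Mbps × 350 s × 1.05 = 6519.4 Mb
Twitch VOD: 7.200 Mbps × 18600 s × 1.05 = 140616.0 Mb
concert recording: 33.000 Mbps × 9540 s × 1.05 = 330561.0 Mb
animated explainer: 8.590 Mbps × 720 s × 1.05 = 6494.0 Mb
wedding ceremony recording: 7.900 Mbps × 4380 s × 1.05 = 36332.1 Mb
Total: 559441.5 Mb = 69930.2 MB.
At 20 Mbps: 559441.5 / 20 = 27972 s ≈ 7.77 hours.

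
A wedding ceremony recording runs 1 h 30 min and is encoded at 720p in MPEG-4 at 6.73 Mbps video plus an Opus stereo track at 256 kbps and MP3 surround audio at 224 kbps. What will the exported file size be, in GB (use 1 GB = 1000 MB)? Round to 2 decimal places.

1 h 30 min = 90 min = 5400 s
Audio total: 256 + 224 = 480 kbps = 0.480 Mbps.
Total bitrate: 6.73 + 0.480 = 7.210 Mbps.
Stream data: 7.210 Mbps × 5400 s = 38934.0 Mb.
38,934 Mb ÷ 8 = 4,867 MB → 4.867 GB.

4.87 GB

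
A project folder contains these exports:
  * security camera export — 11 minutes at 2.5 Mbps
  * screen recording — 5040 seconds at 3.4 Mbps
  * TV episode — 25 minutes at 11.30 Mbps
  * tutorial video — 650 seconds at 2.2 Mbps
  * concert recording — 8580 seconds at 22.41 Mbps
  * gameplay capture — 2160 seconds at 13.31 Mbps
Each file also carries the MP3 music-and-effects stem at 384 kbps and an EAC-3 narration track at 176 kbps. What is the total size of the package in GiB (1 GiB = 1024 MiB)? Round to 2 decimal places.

31.27 GiB

Audio total: 384 + 176 = 560 kbps = 0.560 Mbps.
security camera export: 3.060 Mbps × 660 s = 2019.6 Mb
screen recording: 3.960 Mbps × 5040 s = 19958.4 Mb
TV episode: 11.860 Mbps × 1500 s = 17790.0 Mb
tutorial video: 2.760 Mbps × 650 s = 1794.0 Mb
concert recording: 22.970 Mbps × 8580 s = 197082.6 Mb
gameplay capture: 13.870 Mbps × 2160 s = 29959.2 Mb
Total: 268603.8 Mb = 33575.5 MB.
= 31.27 GiB.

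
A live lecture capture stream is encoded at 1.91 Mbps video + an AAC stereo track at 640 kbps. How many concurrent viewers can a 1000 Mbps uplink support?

392

Audio: 640 kbps = 0.640 Mbps.
Per-viewer media rate: 2.550 Mbps.
1000 Mbps = 1,000 Mbps; 1,000 / 2.550 = 392.16 → 392 viewers.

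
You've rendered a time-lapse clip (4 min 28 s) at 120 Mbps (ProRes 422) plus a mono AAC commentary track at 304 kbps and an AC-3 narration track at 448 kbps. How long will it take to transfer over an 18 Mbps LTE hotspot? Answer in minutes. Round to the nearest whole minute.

4 min 28 s = 268 s
Audio total: 304 + 448 = 752 kbps = 0.752 Mbps.
Total bitrate: 120.752 Mbps.
File: 120.752 Mbps × 268 s = 32361.5 Mb.
At 18 Mbps: 32361.5 / 18 = 1797.9 s ≈ 30 minutes.

30 minutes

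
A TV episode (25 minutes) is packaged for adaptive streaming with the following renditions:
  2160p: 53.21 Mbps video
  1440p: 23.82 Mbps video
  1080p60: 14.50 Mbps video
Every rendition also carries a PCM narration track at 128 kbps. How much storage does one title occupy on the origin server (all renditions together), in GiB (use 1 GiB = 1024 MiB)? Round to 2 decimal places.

16.05 GiB

25 min = 1500 s
Audio: 128 kbps = 0.128 Mbps.
Sum of rendition bitrates: (53.21+0.128) + (23.82+0.128) + (14.50+0.128) = 91.914 Mbps.
× 1500 s = 137,871 Mb = 17,234 MB = 16.05 GiB.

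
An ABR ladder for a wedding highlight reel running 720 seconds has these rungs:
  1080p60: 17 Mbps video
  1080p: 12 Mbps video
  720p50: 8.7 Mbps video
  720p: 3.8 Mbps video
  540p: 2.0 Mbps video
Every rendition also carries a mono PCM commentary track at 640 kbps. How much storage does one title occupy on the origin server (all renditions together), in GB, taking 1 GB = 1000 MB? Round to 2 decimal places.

4.20 GB

Audio: 640 kbps = 0.640 Mbps.
Sum of rendition bitrates: (17+0.640) + (12+0.640) + (8.7+0.640) + (3.8+0.640) + (2.0+0.640) = 46.700 Mbps.
× 720 s = 33,624 Mb = 4,203 MB = 4.203 GB.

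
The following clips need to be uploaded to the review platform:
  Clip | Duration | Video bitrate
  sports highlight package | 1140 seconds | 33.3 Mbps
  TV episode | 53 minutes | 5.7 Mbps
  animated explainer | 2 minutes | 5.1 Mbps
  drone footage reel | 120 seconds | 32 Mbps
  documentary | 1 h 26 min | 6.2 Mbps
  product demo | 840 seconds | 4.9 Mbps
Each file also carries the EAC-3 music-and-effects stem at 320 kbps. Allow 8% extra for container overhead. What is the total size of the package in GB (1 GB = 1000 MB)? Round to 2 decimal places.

Audio: 320 kbps = 0.320 Mbps.
sports highlight package: 33.620 Mbps × 1140 s × 1.08 = 41392.9 Mb
TV episode: 6.020 Mbps × 3180 s × 1.08 = 20675.1 Mb
animated explainer: 5.420 Mbps × 120 s × 1.08 = 702.4 Mb
drone footage reel: 32.320 Mbps × 120 s × 1.08 = 4188.7 Mb
documentary: 6.520 Mbps × 5160 s × 1.08 = 36334.7 Mb
product demo: 5.220 Mbps × 840 s × 1.08 = 4735.6 Mb
Total: 108029.4 Mb = 13503.7 MB.
= 13.50 GB.

13.50 GB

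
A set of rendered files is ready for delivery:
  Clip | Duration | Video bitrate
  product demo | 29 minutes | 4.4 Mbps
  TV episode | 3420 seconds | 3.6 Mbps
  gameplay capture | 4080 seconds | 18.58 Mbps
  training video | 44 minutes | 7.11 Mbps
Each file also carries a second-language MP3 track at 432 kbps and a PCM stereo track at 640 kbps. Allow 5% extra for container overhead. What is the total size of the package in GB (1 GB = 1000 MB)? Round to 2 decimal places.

16.71 GB

Audio total: 432 + 640 = 1072 kbps = 1.072 Mbps.
product demo: 5.472 Mbps × 1740 s × 1.05 = 9997.3 Mb
TV episode: 4.672 Mbps × 3420 s × 1.05 = 16777.2 Mb
gameplay capture: 19.652 Mbps × 4080 s × 1.05 = 84189.2 Mb
training video: 8.182 Mbps × 2640 s × 1.05 = 22680.5 Mb
Total: 133644.2 Mb = 16705.5 MB.
= 16.71 GB.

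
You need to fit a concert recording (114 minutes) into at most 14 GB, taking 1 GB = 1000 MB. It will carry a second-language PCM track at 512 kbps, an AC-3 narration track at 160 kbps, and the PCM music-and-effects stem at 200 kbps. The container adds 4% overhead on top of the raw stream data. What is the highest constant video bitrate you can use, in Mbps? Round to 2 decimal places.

14.87 Mbps

Budget: 14 GB = 112000.0 Mb.
Stream payload after overhead: 112000.0 / 1.04 = 107692.3 Mb.
114 min = 6840 s
Total bitrate budget: 107692.3 Mb / 6840 s = 15.744 Mbps.
Audio total: 512 + 160 + 200 = 872 kbps = 0.872 Mbps.
Video: 15.744 − 0.872 = 14.872 Mbps.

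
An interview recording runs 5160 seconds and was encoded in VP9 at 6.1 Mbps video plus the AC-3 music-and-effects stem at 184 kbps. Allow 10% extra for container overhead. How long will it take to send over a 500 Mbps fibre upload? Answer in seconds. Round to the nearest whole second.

71 seconds

Audio: 184 kbps = 0.184 Mbps.
Total bitrate: 6.284 Mbps.
File: 6.284 Mbps × 5160 s = 32425.4 Mb.
With 10% container overhead: ×1.10. → 35668.0 Mb.
At 500 Mbps: 35668.0 / 500 = 71.3 s ≈ 71.3 seconds.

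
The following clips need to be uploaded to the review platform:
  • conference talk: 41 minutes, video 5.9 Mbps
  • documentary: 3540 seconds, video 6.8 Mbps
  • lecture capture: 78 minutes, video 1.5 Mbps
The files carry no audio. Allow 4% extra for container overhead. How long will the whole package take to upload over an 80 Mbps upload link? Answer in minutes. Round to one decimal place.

9.9 minutes

conference talk: 5.900 Mbps × 2460 s × 1.04 = 15094.6 Mb
documentary: 6.800 Mbps × 3540 s × 1.04 = 25034.9 Mb
lecture capture: 1.500 Mbps × 4680 s × 1.04 = 7300.8 Mb
Total: 47430.2 Mb = 5928.8 MB.
At 80 Mbps: 47430.2 / 80 = 593 s ≈ 9.88 minutes.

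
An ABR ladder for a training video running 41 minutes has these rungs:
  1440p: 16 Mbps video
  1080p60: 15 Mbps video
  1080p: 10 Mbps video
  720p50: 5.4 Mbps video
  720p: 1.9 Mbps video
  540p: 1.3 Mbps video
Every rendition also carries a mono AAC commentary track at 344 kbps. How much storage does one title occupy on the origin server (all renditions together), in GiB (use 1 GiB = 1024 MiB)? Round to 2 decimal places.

41 min = 2460 s
Audio: 344 kbps = 0.344 Mbps.
Sum of rendition bitrates: (16+0.344) + (15+0.344) + (10+0.344) + (5.4+0.344) + (1.9+0.344) + (1.3+0.344) = 51.664 Mbps.
× 2460 s = 127,093 Mb = 15,887 MB = 14.80 GiB.

14.80 GiB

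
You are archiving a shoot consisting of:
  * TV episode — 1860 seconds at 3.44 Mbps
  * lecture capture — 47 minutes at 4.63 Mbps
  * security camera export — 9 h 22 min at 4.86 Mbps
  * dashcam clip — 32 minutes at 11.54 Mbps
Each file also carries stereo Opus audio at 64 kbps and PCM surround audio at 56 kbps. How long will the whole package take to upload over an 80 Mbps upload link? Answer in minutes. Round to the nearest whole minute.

44 minutes

Audio total: 64 + 56 = 120 kbps = 0.120 Mbps.
TV episode: 3.560 Mbps × 1860 s = 6621.6 Mb
lecture capture: 4.750 Mbps × 2820 s = 13395.0 Mb
security camera export: 4.980 Mbps × 33720 s = 167925.6 Mb
dashcam clip: 11.660 Mbps × 1920 s = 22387.2 Mb
Total: 210329.4 Mb = 26291.2 MB.
At 80 Mbps: 210329.4 / 80 = 2629 s ≈ 43.8 minutes.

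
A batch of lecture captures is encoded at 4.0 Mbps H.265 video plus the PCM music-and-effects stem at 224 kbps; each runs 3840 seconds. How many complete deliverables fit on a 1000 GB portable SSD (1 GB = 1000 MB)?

493

Audio: 224 kbps = 0.224 Mbps.
Total bitrate: 4.224 Mbps.
Per item: 4.224 Mbps × 3840 s = 16,220 Mb = 2,028 MB.
Capacity: 1000 GB = 8,000,000 Mb; 493.21 items → 493 complete.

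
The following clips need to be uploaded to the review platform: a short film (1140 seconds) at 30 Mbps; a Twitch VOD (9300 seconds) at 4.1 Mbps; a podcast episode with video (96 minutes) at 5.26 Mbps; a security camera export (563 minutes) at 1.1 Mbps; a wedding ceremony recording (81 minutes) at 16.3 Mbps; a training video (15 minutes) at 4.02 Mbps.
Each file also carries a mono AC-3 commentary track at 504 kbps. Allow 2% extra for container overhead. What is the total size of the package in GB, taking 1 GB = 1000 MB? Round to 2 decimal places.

31.97 GB

Audio: 504 kbps = 0.504 Mbps.
short film: 30.504 Mbps × 1140 s × 1.02 = 35470.1 Mb
Twitch VOD: 4.604 Mbps × 9300 s × 1.02 = 43673.5 Mb
podcast episode with video: 5.764 Mbps × 5760 s × 1.02 = 33864.7 Mb
security camera export: 1.604 Mbps × 33780 s × 1.02 = 55266.8 Mb
wedding ceremony recording: 16.804 Mbps × 4860 s × 1.02 = 83300.8 Mb
training video: 4.524 Mbps × 900 s × 1.02 = 4153.0 Mb
Total: 255728.9 Mb = 31966.1 MB.
= 31.97 GB.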